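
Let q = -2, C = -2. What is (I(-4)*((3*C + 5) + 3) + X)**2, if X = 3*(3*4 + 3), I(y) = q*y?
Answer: 3721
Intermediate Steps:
I(y) = -2*y
X = 45 (X = 3*(12 + 3) = 3*15 = 45)
(I(-4)*((3*C + 5) + 3) + X)**2 = ((-2*(-4))*((3*(-2) + 5) + 3) + 45)**2 = (8*((-6 + 5) + 3) + 45)**2 = (8*(-1 + 3) + 45)**2 = (8*2 + 45)**2 = (16 + 45)**2 = 61**2 = 3721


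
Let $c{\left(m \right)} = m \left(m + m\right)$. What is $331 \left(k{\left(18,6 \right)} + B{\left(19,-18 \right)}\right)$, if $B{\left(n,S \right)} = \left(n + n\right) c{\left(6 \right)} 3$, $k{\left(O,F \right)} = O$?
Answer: $2722806$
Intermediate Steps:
$c{\left(m \right)} = 2 m^{2}$ ($c{\left(m \right)} = m 2 m = 2 m^{2}$)
$B{\left(n,S \right)} = 432 n$ ($B{\left(n,S \right)} = \left(n + n\right) 2 \cdot 6^{2} \cdot 3 = 2 n 2 \cdot 36 \cdot 3 = 2 n 72 \cdot 3 = 144 n 3 = 432 n$)
$331 \left(k{\left(18,6 \right)} + B{\left(19,-18 \right)}\right) = 331 \left(18 + 432 \cdot 19\right) = 331 \left(18 + 8208\right) = 331 \cdot 8226 = 2722806$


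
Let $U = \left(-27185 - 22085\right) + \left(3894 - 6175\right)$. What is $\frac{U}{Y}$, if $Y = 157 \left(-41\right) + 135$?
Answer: $\frac{51551}{6302} \approx 8.1801$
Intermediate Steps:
$U = -51551$ ($U = -49270 - 2281 = -51551$)
$Y = -6302$ ($Y = -6437 + 135 = -6302$)
$\frac{U}{Y} = - \frac{51551}{-6302} = \left(-51551\right) \left(- \frac{1}{6302}\right) = \frac{51551}{6302}$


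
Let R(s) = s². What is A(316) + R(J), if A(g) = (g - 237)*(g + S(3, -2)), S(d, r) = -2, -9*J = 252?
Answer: 25590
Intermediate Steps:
J = -28 (J = -⅑*252 = -28)
A(g) = (-237 + g)*(-2 + g) (A(g) = (g - 237)*(g - 2) = (-237 + g)*(-2 + g))
A(316) + R(J) = (474 + 316² - 239*316) + (-28)² = (474 + 99856 - 75524) + 784 = 24806 + 784 = 25590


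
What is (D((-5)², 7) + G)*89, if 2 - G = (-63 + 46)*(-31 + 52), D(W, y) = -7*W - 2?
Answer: 16198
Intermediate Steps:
D(W, y) = -2 - 7*W
G = 359 (G = 2 - (-63 + 46)*(-31 + 52) = 2 - (-17)*21 = 2 - 1*(-357) = 2 + 357 = 359)
(D((-5)², 7) + G)*89 = ((-2 - 7*(-5)²) + 359)*89 = ((-2 - 7*25) + 359)*89 = ((-2 - 175) + 359)*89 = (-177 + 359)*89 = 182*89 = 16198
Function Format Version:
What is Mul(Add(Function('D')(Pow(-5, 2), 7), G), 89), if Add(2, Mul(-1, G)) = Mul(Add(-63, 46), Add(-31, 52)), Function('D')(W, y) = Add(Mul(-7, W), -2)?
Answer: 16198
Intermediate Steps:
Function('D')(W, y) = Add(-2, Mul(-7, W))
G = 359 (G = Add(2, Mul(-1, Mul(Add(-63, 46), Add(-31, 52)))) = Add(2, Mul(-1, Mul(-17, 21))) = Add(2, Mul(-1, -357)) = Add(2, 357) = 359)
Mul(Add(Function('D')(Pow(-5, 2), 7), G), 89) = Mul(Add(Add(-2, Mul(-7, Pow(-5, 2))), 359), 89) = Mul(Add(Add(-2, Mul(-7, 25)), 359), 89) = Mul(Add(Add(-2, -175), 359), 89) = Mul(Add(-177, 359), 89) = Mul(182, 89) = 16198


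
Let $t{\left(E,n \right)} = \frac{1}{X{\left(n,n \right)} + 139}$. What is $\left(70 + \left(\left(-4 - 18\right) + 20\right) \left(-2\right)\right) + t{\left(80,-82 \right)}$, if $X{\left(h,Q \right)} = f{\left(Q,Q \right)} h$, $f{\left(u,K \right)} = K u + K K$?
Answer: $\frac{81592177}{1102597} \approx 74.0$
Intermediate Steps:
$f{\left(u,K \right)} = K^{2} + K u$ ($f{\left(u,K \right)} = K u + K^{2} = K^{2} + K u$)
$X{\left(h,Q \right)} = 2 h Q^{2}$ ($X{\left(h,Q \right)} = Q \left(Q + Q\right) h = Q 2 Q h = 2 Q^{2} h = 2 h Q^{2}$)
$t{\left(E,n \right)} = \frac{1}{139 + 2 n^{3}}$ ($t{\left(E,n \right)} = \frac{1}{2 n n^{2} + 139} = \frac{1}{2 n^{3} + 139} = \frac{1}{139 + 2 n^{3}}$)
$\left(70 + \left(\left(-4 - 18\right) + 20\right) \left(-2\right)\right) + t{\left(80,-82 \right)} = \left(70 + \left(\left(-4 - 18\right) + 20\right) \left(-2\right)\right) + \frac{1}{139 + 2 \left(-82\right)^{3}} = \left(70 + \left(-22 + 20\right) \left(-2\right)\right) + \frac{1}{139 + 2 \left(-551368\right)} = \left(70 - -4\right) + \frac{1}{139 - 1102736} = \left(70 + 4\right) + \frac{1}{-1102597} = 74 - \frac{1}{1102597} = \frac{81592177}{1102597}$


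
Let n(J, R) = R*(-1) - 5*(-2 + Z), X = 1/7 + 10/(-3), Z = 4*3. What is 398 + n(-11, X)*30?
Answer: -7044/7 ≈ -1006.3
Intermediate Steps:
Z = 12
X = -67/21 (X = 1*(1/7) + 10*(-1/3) = 1/7 - 10/3 = -67/21 ≈ -3.1905)
n(J, R) = -50 - R (n(J, R) = R*(-1) - 5*(-2 + 12) = -R - 5*10 = -R - 50 = -50 - R)
398 + n(-11, X)*30 = 398 + (-50 - 1*(-67/21))*30 = 398 + (-50 + 67/21)*30 = 398 - 983/21*30 = 398 - 9830/7 = -7044/7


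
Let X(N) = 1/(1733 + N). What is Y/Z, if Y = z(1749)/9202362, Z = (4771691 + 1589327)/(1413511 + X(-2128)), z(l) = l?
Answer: 6259815001/148217142167845 ≈ 4.2234e-5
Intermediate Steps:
Z = 1256301055/279168422 (Z = (4771691 + 1589327)/(1413511 + 1/(1733 - 2128)) = 6361018/(1413511 + 1/(-395)) = 6361018/(1413511 - 1/395) = 6361018/(558336844/395) = 6361018*(395/558336844) = 1256301055/279168422 ≈ 4.5002)
Y = 583/3067454 (Y = 1749/9202362 = 1749*(1/9202362) = 583/3067454 ≈ 0.00019006)
Y/Z = 583/(3067454*(1256301055/279168422)) = (583/3067454)*(279168422/1256301055) = 6259815001/148217142167845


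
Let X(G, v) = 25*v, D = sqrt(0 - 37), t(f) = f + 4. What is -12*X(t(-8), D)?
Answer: -300*I*sqrt(37) ≈ -1824.8*I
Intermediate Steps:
t(f) = 4 + f
D = I*sqrt(37) (D = sqrt(-37) = I*sqrt(37) ≈ 6.0828*I)
-12*X(t(-8), D) = -300*I*sqrt(37)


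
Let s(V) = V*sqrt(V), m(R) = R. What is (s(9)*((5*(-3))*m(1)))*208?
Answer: -84240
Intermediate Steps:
s(V) = V**(3/2)
(s(9)*((5*(-3))*m(1)))*208 = (9**(3/2)*((5*(-3))*1))*208 = (27*(-15*1))*208 = (27*(-15))*208 = -405*208 = -84240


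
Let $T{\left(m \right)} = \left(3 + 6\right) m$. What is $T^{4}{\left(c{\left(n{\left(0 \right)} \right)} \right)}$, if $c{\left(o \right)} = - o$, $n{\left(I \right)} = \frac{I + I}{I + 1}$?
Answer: $0$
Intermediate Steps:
$n{\left(I \right)} = \frac{2 I}{1 + I}$
$T{\left(m \right)} = 9 m$
$T^{4}{\left(c{\left(n{\left(0 \right)} \right)} \right)} = \left(9 \left(- \frac{2 \cdot 0}{1 + 0}\right)\right)^{4} = \left(9 \left(- \frac{2 \cdot 0}{1}\right)\right)^{4} = \left(9 \left(- 2 \cdot 0 \cdot 1\right)\right)^{4} = \left(9 \left(\left(-1\right) 0\right)\right)^{4} = \left(9 \cdot 0\right)^{4} = 0^{4} = 0$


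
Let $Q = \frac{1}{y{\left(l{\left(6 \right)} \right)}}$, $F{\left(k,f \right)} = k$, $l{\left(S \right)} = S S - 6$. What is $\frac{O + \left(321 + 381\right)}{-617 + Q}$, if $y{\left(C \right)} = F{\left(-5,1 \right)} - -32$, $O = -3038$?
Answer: $\frac{31536}{8329} \approx 3.7863$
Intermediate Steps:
$l{\left(S \right)} = -6 + S^{2}$ ($l{\left(S \right)} = S^{2} - 6 = -6 + S^{2}$)
$y{\left(C \right)} = 27$ ($y{\left(C \right)} = -5 - -32 = -5 + 32 = 27$)
$Q = \frac{1}{27} \approx 0.037037$
$\frac{O + \left(321 + 381\right)}{-617 + Q} = \frac{-3038 + \left(321 + 381\right)}{-617 + \frac{1}{27}} = \frac{-3038 + 702}{- \frac{16658}{27}} = \left(-2336\right) \left(- \frac{27}{16658}\right) = \frac{31536}{8329}$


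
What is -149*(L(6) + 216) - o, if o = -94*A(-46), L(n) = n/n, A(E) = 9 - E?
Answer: -27163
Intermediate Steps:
L(n) = 1
o = -5170 (o = -94*(9 - 1*(-46)) = -94*(9 + 46) = -94*55 = -5170)
-149*(L(6) + 216) - o = -149*(1 + 216) - 1*(-5170) = -149*217 + 5170 = -32333 + 5170 = -27163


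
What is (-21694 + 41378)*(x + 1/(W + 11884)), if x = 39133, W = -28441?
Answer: 12753757274720/16557 ≈ 7.7029e+8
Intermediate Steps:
(-21694 + 41378)*(x + 1/(W + 11884)) = (-21694 + 41378)*(39133 + 1/(-28441 + 11884)) = 19684*(39133 + 1/(-16557)) = 19684*(39133 - 1/16557) = 19684*(647925080/16557) = 12753757274720/16557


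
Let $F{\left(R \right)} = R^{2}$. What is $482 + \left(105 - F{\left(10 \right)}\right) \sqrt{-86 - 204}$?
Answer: $482 + 5 i \sqrt{290} \approx 482.0 + 85.147 i$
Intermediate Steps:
$482 + \left(105 - F{\left(10 \right)}\right) \sqrt{-86 - 204} = 482 + \left(105 - 10^{2}\right) \sqrt{-86 - 204} = 482 + \left(105 - 100\right) \sqrt{-290} = 482 + \left(105 - 100\right) i \sqrt{290} = 482 + 5 i \sqrt{290}$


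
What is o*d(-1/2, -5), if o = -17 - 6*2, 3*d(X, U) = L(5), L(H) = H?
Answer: -145/3 ≈ -48.333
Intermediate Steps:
d(X, U) = 5/3 (d(X, U) = (1/3)*5 = 5/3)
o = -29 (o = -17 - 12 = -29)
o*d(-1/2, -5) = -29*5/3 = -145/3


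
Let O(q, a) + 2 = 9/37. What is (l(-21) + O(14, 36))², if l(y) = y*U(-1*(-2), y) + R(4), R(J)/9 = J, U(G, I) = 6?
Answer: 11526025/1369 ≈ 8419.3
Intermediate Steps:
R(J) = 9*J
O(q, a) = -65/37 (O(q, a) = -2 + 9/37 = -65/37)
l(y) = 36 + 6*y (l(y) = y*6 + 9*4 = 6*y + 36 = 36 + 6*y)
(l(-21) + O(14, 36))² = ((36 + 6*(-21)) - 65/37)² = ((36 - 126) - 65/37)² = (-90 - 65/37)² = (-3395/37)² = 11526025/1369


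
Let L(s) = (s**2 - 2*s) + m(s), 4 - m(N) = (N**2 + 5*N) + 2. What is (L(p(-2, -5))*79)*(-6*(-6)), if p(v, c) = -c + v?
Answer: -54036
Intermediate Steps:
m(N) = 2 - N**2 - 5*N (m(N) = 4 - ((N**2 + 5*N) + 2) = 4 - (2 + N**2 + 5*N) = 4 + (-2 - N**2 - 5*N) = 2 - N**2 - 5*N)
p(v, c) = v - c
L(s) = 2 - 7*s (L(s) = (s**2 - 2*s) + (2 - s**2 - 5*s) = 2 - 7*s)
(L(p(-2, -5))*79)*(-6*(-6)) = ((2 - 7*(-2 - 1*(-5)))*79)*(-6*(-6)) = ((2 - 7*(-2 + 5))*79)*36 = ((2 - 7*3)*79)*36 = ((2 - 21)*79)*36 = -19*79*36 = -1501*36 = -54036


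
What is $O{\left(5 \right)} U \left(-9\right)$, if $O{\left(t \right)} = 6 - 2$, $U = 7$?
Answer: $-252$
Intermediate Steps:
$O{\left(t \right)} = 4$ ($O{\left(t \right)} = 6 - 2 = 4$)
$O{\left(5 \right)} U \left(-9\right) = 4 \cdot 7 \left(-9\right) = 28 \left(-9\right) = -252$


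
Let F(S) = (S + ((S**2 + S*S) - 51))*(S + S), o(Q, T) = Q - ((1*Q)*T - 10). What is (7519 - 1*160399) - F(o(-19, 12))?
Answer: -42240300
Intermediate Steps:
o(Q, T) = 10 + Q - Q*T (o(Q, T) = Q - (Q*T - 10) = Q - (-10 + Q*T) = Q + (10 - Q*T) = 10 + Q - Q*T)
F(S) = 2*S*(-51 + S + 2*S**2) (F(S) = (S + ((S**2 + S**2) - 51))*(2*S) = (S + (2*S**2 - 51))*(2*S) = (S + (-51 + 2*S**2))*(2*S) = (-51 + S + 2*S**2)*(2*S) = 2*S*(-51 + S + 2*S**2))
(7519 - 1*160399) - F(o(-19, 12)) = (7519 - 1*160399) - 2*(10 - 19 - 1*(-19)*12)*(-51 + (10 - 19 - 1*(-19)*12) + 2*(10 - 19 - 1*(-19)*12)**2) = (7519 - 160399) - 2*(10 - 19 + 228)*(-51 + (10 - 19 + 228) + 2*(10 - 19 + 228)**2) = -152880 - 2*219*(-51 + 219 + 2*219**2) = -152880 - 2*219*(-51 + 219 + 2*47961) = -152880 - 2*219*(-51 + 219 + 95922) = -152880 - 2*219*96090 = -152880 - 1*42087420 = -152880 - 42087420 = -42240300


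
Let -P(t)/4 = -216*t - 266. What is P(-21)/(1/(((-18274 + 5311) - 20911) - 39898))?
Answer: 1260025760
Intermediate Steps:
P(t) = 1064 + 864*t (P(t) = -4*(-216*t - 266) = -4*(-266 - 216*t) = 1064 + 864*t)
P(-21)/(1/(((-18274 + 5311) - 20911) - 39898)) = (1064 + 864*(-21))/(1/(((-18274 + 5311) - 20911) - 39898)) = (1064 - 18144)/(1/((-12963 - 20911) - 39898)) = -17080/(1/(-33874 - 39898)) = -17080/(1/(-73772)) = -17080/(-1/73772) = -17080*(-73772) = 1260025760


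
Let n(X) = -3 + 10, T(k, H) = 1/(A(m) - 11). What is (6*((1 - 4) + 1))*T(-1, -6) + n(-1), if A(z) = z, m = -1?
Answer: 8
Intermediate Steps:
T(k, H) = -1/12 (T(k, H) = 1/(-1 - 11) = 1/(-12) = -1/12)
n(X) = 7
(6*((1 - 4) + 1))*T(-1, -6) + n(-1) = (6*((1 - 4) + 1))*(-1/12) + 7 = (6*(-3 + 1))*(-1/12) + 7 = (6*(-2))*(-1/12) + 7 = -12*(-1/12) + 7 = 1 + 7 = 8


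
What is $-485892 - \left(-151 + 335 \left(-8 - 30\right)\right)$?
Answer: $-473011$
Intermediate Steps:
$-485892 - \left(-151 + 335 \left(-8 - 30\right)\right) = -485892 - \left(-151 + 335 \left(-38\right)\right) = -485892 - \left(-151 - 12730\right) = -485892 - -12881 = -485892 + 12881 = -473011$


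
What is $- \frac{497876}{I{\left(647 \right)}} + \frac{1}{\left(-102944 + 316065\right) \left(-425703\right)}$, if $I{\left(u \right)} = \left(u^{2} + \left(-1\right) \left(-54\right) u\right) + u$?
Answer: $- \frac{7528403663157397}{6867886327820037} \approx -1.0962$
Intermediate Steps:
$I{\left(u \right)} = u^{2} + 55 u$ ($I{\left(u \right)} = \left(u^{2} + 54 u\right) + u = u^{2} + 55 u$)
$- \frac{497876}{I{\left(647 \right)}} + \frac{1}{\left(-102944 + 316065\right) \left(-425703\right)} = - \frac{497876}{647 \left(55 + 647\right)} + \frac{1}{\left(-102944 + 316065\right) \left(-425703\right)} = - \frac{497876}{647 \cdot 702} + \frac{1}{213121} \left(- \frac{1}{425703}\right) = - \frac{497876}{454194} + \frac{1}{213121} \left(- \frac{1}{425703}\right) = \left(-497876\right) \frac{1}{454194} - \frac{1}{90726249063} = - \frac{248938}{227097} - \frac{1}{90726249063} = - \frac{7528403663157397}{6867886327820037}$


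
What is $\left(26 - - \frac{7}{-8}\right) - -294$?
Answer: $\frac{2553}{8} \approx 319.13$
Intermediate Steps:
$\left(26 - - \frac{7}{-8}\right) - -294 = \left(26 - \left(-7\right) \left(- \frac{1}{8}\right)\right) + 294 = \left(26 - \frac{7}{8}\right) + 294 = \frac{201}{8} + 294 = \frac{2553}{8}$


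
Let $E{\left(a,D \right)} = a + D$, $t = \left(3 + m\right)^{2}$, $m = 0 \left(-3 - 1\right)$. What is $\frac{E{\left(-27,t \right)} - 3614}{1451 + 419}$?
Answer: $- \frac{1816}{935} \approx -1.9422$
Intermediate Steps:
$m = 0$ ($m = 0 \left(-4\right) = 0$)
$t = 9$ ($t = \left(3 + 0\right)^{2} = 3^{2} = 9$)
$E{\left(a,D \right)} = D + a$
$\frac{E{\left(-27,t \right)} - 3614}{1451 + 419} = \frac{\left(9 - 27\right) - 3614}{1451 + 419} = \frac{-18 - 3614}{1870} = \left(-3632\right) \frac{1}{1870} = - \frac{1816}{935}$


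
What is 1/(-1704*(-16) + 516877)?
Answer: 1/544141 ≈ 1.8378e-6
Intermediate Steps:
1/(-1704*(-16) + 516877) = 1/(27264 + 516877) = 1/544141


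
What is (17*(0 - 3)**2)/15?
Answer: 51/5 ≈ 10.200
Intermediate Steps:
(17*(0 - 3)**2)/15 = (17*(-3)**2)*(1/15) = (17*9)*(1/15) = 153*(1/15) = 51/5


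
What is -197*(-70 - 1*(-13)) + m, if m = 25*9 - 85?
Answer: 11369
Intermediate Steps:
m = 140 (m = 225 - 85 = 140)
-197*(-70 - 1*(-13)) + m = -197*(-70 - 1*(-13)) + 140 = -197*(-70 + 13) + 140 = -197*(-57) + 140 = 11229 + 140 = 11369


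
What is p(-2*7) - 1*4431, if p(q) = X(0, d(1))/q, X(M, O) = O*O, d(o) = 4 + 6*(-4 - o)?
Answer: -31355/7 ≈ -4479.3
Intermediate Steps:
d(o) = -20 - 6*o (d(o) = 4 + (-24 - 6*o) = -20 - 6*o)
X(M, O) = O²
p(q) = 676/q (p(q) = (-20 - 6*1)²/q = (-20 - 6)²/q = (-26)²/q = 676/q)
p(-2*7) - 1*4431 = 676/((-2*7)) - 1*4431 = 676/(-14) - 4431 = 676*(-1/14) - 4431 = -338/7 - 4431 = -31355/7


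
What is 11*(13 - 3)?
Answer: 110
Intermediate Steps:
11*(13 - 3) = 11*10 = 110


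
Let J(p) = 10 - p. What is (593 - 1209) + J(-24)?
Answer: -582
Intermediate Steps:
(593 - 1209) + J(-24) = (593 - 1209) + (10 - 1*(-24)) = -616 + (10 + 24) = -616 + 34 = -582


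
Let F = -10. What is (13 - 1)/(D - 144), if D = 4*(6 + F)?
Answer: -3/40 ≈ -0.075000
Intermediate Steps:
D = -16 (D = 4*(6 - 10) = 4*(-4) = -16)
(13 - 1)/(D - 144) = (13 - 1)/(-16 - 144) = 12/(-160) = 12*(-1/160) = -3/40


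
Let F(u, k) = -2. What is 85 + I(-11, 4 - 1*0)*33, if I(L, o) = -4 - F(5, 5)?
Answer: 19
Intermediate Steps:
I(L, o) = -2 (I(L, o) = -4 - 1*(-2) = -4 + 2 = -2)
85 + I(-11, 4 - 1*0)*33 = 85 - 2*33 = 85 - 66 = 19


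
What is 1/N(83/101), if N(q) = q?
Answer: 101/83 ≈ 1.2169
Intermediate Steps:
1/N(83/101) = 1/(83/101) = 101/83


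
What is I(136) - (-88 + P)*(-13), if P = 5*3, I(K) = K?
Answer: -813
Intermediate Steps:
P = 15
I(136) - (-88 + P)*(-13) = 136 - (-88 + 15)*(-13) = 136 - (-73)*(-13) = 136 - 1*949 = 136 - 949 = -813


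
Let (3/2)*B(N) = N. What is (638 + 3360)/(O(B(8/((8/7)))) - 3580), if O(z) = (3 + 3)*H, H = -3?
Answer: -1999/1799 ≈ -1.1112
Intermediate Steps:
B(N) = 2*N/3
O(z) = -18 (O(z) = (3 + 3)*(-3) = 6*(-3) = -18)
(638 + 3360)/(O(B(8/((8/7)))) - 3580) = (638 + 3360)/(-18 - 3580) = 3998/(-3598) = 3998*(-1/3598) = -1999/1799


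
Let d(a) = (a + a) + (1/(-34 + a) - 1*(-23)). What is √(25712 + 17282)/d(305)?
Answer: 271*√42994/171544 ≈ 0.32757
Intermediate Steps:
d(a) = 23 + 1/(-34 + a) + 2*a (d(a) = 2*a + (1/(-34 + a) + 23) = 2*a + (23 + 1/(-34 + a)) = 23 + 1/(-34 + a) + 2*a)
√(25712 + 17282)/d(305) = √(25712 + 17282)/(((-781 - 45*305 + 2*305²)/(-34 + 305))) = √42994/(((-781 - 13725 + 2*93025)/271)) = √42994/(((-781 - 13725 + 186050)/271)) = √42994/(((1/271)*171544)) = √42994/(171544/271) = √42994*(271/171544) = 271*√42994/171544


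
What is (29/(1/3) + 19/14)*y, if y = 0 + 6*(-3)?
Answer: -11133/7 ≈ -1590.4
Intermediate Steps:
y = -18 (y = 0 - 18 = -18)
(29/(1/3) + 19/14)*y = (29/(1/3) + 19/14)*(-18) = (29/(⅓) + 19*(1/14))*(-18) = (29*3 + 19/14)*(-18) = (87 + 19/14)*(-18) = (1237/14)*(-18) = -11133/7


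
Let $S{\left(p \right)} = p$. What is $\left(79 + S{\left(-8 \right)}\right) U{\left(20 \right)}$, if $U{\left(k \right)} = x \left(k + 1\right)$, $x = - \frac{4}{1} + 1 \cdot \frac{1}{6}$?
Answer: $- \frac{11431}{2} \approx -5715.5$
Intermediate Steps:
$x = - \frac{23}{6}$ ($x = \left(-4\right) 1 + 1 \cdot \frac{1}{6} = -4 + \frac{1}{6} = - \frac{23}{6} \approx -3.8333$)
$U{\left(k \right)} = - \frac{23}{6} - \frac{23 k}{6}$ ($U{\left(k \right)} = - \frac{23 \left(k + 1\right)}{6} = - \frac{23 \left(1 + k\right)}{6} = - \frac{23}{6} - \frac{23 k}{6}$)
$\left(79 + S{\left(-8 \right)}\right) U{\left(20 \right)} = \left(79 - 8\right) \left(- \frac{23}{6} - \frac{230}{3}\right) = 71 \left(- \frac{23}{6} - \frac{230}{3}\right) = 71 \left(- \frac{161}{2}\right) = - \frac{11431}{2}$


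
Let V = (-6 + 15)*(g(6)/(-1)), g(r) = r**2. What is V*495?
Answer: -160380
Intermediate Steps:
V = -324 (V = (-6 + 15)*(6**2/(-1)) = 9*(36*(-1)) = 9*(-36) = -324)
V*495 = -324*495 = -160380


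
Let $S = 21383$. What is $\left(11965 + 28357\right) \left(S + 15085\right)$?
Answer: $1470462696$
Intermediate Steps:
$\left(11965 + 28357\right) \left(S + 15085\right) = \left(11965 + 28357\right) \left(21383 + 15085\right) = 40322 \cdot 36468 = 1470462696$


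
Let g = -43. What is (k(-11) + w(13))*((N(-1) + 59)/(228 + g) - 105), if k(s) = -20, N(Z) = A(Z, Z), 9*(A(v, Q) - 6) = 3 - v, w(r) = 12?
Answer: 1393888/1665 ≈ 837.17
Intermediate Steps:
A(v, Q) = 19/3 - v/9 (A(v, Q) = 6 + (3 - v)/9 = 6 + (1/3 - v/9) = 19/3 - v/9)
N(Z) = 19/3 - Z/9
(k(-11) + w(13))*((N(-1) + 59)/(228 + g) - 105) = (-20 + 12)*(((19/3 - 1/9*(-1)) + 59)/(228 - 43) - 105) = -8*(((19/3 + 1/9) + 59)/185 - 105) = -8*((58/9 + 59)*(1/185) - 105) = -8*((589/9)*(1/185) - 105) = -8*(589/1665 - 105) = -8*(-174236/1665) = 1393888/1665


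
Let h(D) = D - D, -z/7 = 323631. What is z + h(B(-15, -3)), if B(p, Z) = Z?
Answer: -2265417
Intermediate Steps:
z = -2265417 (z = -7*323631 = -2265417)
h(D) = 0
z + h(B(-15, -3)) = -2265417 + 0 = -2265417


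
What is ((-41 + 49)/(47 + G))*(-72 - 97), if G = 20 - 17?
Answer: -676/25 ≈ -27.040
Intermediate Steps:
G = 3
((-41 + 49)/(47 + G))*(-72 - 97) = ((-41 + 49)/(47 + 3))*(-72 - 97) = (8/50)*(-169) = (8*(1/50))*(-169) = (4/25)*(-169) = -676/25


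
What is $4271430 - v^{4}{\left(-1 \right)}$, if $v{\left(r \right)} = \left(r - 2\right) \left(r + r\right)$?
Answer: $4270134$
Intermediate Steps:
$v{\left(r \right)} = 2 r \left(-2 + r\right)$ ($v{\left(r \right)} = \left(-2 + r\right) 2 r = 2 r \left(-2 + r\right)$)
$4271430 - v^{4}{\left(-1 \right)} = 4271430 - \left(2 \left(-1\right) \left(-2 - 1\right)\right)^{4} = 4271430 - \left(2 \left(-1\right) \left(-3\right)\right)^{4} = 4271430 - 6^{4} = 4271430 - 1296 = 4270134$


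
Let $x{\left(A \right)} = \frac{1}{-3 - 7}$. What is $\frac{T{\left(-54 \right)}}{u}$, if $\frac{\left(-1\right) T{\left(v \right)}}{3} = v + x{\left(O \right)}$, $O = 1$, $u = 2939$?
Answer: $\frac{1623}{29390} \approx 0.055223$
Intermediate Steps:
$x{\left(A \right)} = - \frac{1}{10}$ ($x{\left(A \right)} = \frac{1}{-10} = - \frac{1}{10}$)
$T{\left(v \right)} = \frac{3}{10} - 3 v$ ($T{\left(v \right)} = - 3 \left(v - \frac{1}{10}\right) = - 3 \left(- \frac{1}{10} + v\right) = \frac{3}{10} - 3 v$)
$\frac{T{\left(-54 \right)}}{u} = \frac{\frac{3}{10} - -162}{2939} = \left(\frac{3}{10} + 162\right) \frac{1}{2939} = \frac{1623}{10} \cdot \frac{1}{2939} = \frac{1623}{29390}$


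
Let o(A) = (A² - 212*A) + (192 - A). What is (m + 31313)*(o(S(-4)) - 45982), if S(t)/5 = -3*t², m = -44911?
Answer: -855722140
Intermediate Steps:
S(t) = -15*t² (S(t) = 5*(-3*t²) = -15*t²)
o(A) = 192 + A² - 213*A
(m + 31313)*(o(S(-4)) - 45982) = (-44911 + 31313)*((192 + (-15*(-4)²)² - (-3195)*(-4)²) - 45982) = -13598*((192 + (-15*16)² - (-3195)*16) - 45982) = -13598*((192 + (-240)² - 213*(-240)) - 45982) = -13598*((192 + 57600 + 51120) - 45982) = -13598*(108912 - 45982) = -13598*62930 = -855722140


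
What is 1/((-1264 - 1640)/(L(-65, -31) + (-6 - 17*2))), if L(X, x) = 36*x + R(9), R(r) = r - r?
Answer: 289/726 ≈ 0.39807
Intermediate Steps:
R(r) = 0
L(X, x) = 36*x (L(X, x) = 36*x + 0 = 36*x)
1/((-1264 - 1640)/(L(-65, -31) + (-6 - 17*2))) = 1/((-1264 - 1640)/(36*(-31) + (-6 - 17*2))) = 1/(-2904/(-1116 + (-6 - 34))) = 1/(-2904/(-1116 - 40)) = 1/(-2904/(-1156)) = 1/(-2904*(-1/1156)) = 1/(726/289) = 289/726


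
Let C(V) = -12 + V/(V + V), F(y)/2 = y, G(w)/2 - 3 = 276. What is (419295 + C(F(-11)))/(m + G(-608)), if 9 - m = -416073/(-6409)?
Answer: 5374375903/6435660 ≈ 835.09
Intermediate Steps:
m = -358392/6409 (m = 9 - (-416073)/(-6409) = 9 - (-416073)*(-1)/6409 = 9 - 1*416073/6409 = 9 - 416073/6409 = -358392/6409 ≈ -55.920)
G(w) = 558 (G(w) = 6 + 2*276 = 6 + 552 = 558)
F(y) = 2*y
C(V) = -23/2 (C(V) = -12 + V/((2*V)) = -12 + (1/(2*V))*V = -12 + ½ = -23/2)
(419295 + C(F(-11)))/(m + G(-608)) = (419295 - 23/2)/(-358392/6409 + 558) = 838567/(2*(3217830/6409)) = (838567/2)*(6409/3217830) = 5374375903/6435660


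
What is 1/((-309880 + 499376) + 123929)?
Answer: 1/313425 ≈ 3.1906e-6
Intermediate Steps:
1/((-309880 + 499376) + 123929) = 1/(189496 + 123929) = 1/313425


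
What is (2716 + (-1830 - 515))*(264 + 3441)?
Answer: 1374555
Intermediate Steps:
(2716 + (-1830 - 515))*(264 + 3441) = (2716 - 2345)*3705 = 371*3705 = 1374555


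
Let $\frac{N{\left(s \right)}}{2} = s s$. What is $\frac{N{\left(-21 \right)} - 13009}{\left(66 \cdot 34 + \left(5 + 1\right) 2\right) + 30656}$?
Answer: $- \frac{12127}{32912} \approx -0.36847$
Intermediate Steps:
$N{\left(s \right)} = 2 s^{2}$ ($N{\left(s \right)} = 2 s s = 2 s^{2}$)
$\frac{N{\left(-21 \right)} - 13009}{\left(66 \cdot 34 + \left(5 + 1\right) 2\right) + 30656} = \frac{2 \left(-21\right)^{2} - 13009}{\left(66 \cdot 34 + \left(5 + 1\right) 2\right) + 30656} = \frac{2 \cdot 441 - 13009}{\left(2244 + 6 \cdot 2\right) + 30656} = \frac{882 - 13009}{\left(2244 + 12\right) + 30656} = - \frac{12127}{2256 + 30656} = - \frac{12127}{32912}$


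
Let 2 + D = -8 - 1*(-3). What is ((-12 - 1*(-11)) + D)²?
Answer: 64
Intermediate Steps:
D = -7 (D = -2 + (-8 - 1*(-3)) = -2 + (-8 + 3) = -2 - 5 = -7)
((-12 - 1*(-11)) + D)² = ((-12 - 1*(-11)) - 7)² = ((-12 + 11) - 7)² = (-1 - 7)² = (-8)² = 64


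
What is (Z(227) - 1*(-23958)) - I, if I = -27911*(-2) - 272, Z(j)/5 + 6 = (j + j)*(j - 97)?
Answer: 263478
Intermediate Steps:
Z(j) = -30 + 10*j*(-97 + j) (Z(j) = -30 + 5*((j + j)*(j - 97)) = -30 + 5*((2*j)*(-97 + j)) = -30 + 5*(2*j*(-97 + j)) = -30 + 10*j*(-97 + j))
I = 55550 (I = -247*(-226) - 272 = 55822 - 272 = 55550)
(Z(227) - 1*(-23958)) - I = ((-30 - 970*227 + 10*227²) - 1*(-23958)) - 1*55550 = ((-30 - 220190 + 10*51529) + 23958) - 55550 = ((-30 - 220190 + 515290) + 23958) - 55550 = (295070 + 23958) - 55550 = 319028 - 55550 = 263478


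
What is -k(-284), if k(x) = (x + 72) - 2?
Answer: 214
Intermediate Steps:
k(x) = 70 + x (k(x) = (72 + x) - 2 = 70 + x)
-k(-284) = -(70 - 284) = -1*(-214) = 214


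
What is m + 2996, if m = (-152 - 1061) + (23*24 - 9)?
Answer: 2326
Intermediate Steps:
m = -670 (m = -1213 + (552 - 9) = -1213 + 543 = -670)
m + 2996 = -670 + 2996 = 2326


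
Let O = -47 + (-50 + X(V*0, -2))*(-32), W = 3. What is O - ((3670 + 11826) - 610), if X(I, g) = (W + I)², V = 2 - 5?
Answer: -13621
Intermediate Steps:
V = -3
X(I, g) = (3 + I)²
O = 1265 (O = -47 + (-50 + (3 - 3*0)²)*(-32) = -47 + (-50 + (3 + 0)²)*(-32) = -47 + (-50 + 3²)*(-32) = -47 + (-50 + 9)*(-32) = -47 - 41*(-32) = -47 + 1312 = 1265)
O - ((3670 + 11826) - 610) = 1265 - ((3670 + 11826) - 610) = 1265 - (15496 - 610) = 1265 - 1*14886 = 1265 - 14886 = -13621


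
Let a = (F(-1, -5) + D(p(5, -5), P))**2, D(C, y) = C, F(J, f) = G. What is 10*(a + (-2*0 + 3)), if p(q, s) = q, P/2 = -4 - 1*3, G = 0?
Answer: 280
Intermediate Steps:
P = -14 (P = 2*(-4 - 1*3) = 2*(-4 - 3) = 2*(-7) = -14)
F(J, f) = 0
a = 25 (a = (0 + 5)**2 = 5**2 = 25)
10*(a + (-2*0 + 3)) = 10*(25 + (-2*0 + 3)) = 10*(25 + (0 + 3)) = 10*(25 + 3) = 10*28 = 280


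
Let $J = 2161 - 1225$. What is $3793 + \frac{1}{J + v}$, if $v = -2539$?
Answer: $\frac{6080178}{1603} \approx 3793.0$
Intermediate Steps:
$J = 936$
$3793 + \frac{1}{J + v} = 3793 + \frac{1}{936 - 2539} = 3793 + \frac{1}{-1603} = 3793 - \frac{1}{1603} = \frac{6080178}{1603}$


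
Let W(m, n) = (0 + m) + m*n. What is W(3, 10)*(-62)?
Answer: -2046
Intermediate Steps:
W(m, n) = m + m*n
W(3, 10)*(-62) = (3*(1 + 10))*(-62) = (3*11)*(-62) = 33*(-62) = -2046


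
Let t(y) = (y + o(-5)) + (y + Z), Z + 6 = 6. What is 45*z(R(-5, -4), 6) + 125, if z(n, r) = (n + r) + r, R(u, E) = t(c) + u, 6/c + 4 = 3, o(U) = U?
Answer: -325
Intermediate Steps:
Z = 0 (Z = -6 + 6 = 0)
c = -6 (c = 6/(-4 + 3) = 6/(-1) = 6*(-1) = -6)
t(y) = -5 + 2*y (t(y) = (y - 5) + (y + 0) = (-5 + y) + y = -5 + 2*y)
R(u, E) = -17 + u (R(u, E) = (-5 + 2*(-6)) + u = (-5 - 12) + u = -17 + u)
z(n, r) = n + 2*r
45*z(R(-5, -4), 6) + 125 = 45*((-17 - 5) + 2*6) + 125 = 45*(-22 + 12) + 125 = 45*(-10) + 125 = -450 + 125 = -325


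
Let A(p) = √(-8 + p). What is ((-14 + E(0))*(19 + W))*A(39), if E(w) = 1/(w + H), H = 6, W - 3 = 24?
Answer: -1909*√31/3 ≈ -3543.0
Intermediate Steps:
W = 27 (W = 3 + 24 = 27)
E(w) = 1/(6 + w) (E(w) = 1/(w + 6) = 1/(6 + w))
((-14 + E(0))*(19 + W))*A(39) = ((-14 + 1/(6 + 0))*(19 + 27))*√(-8 + 39) = ((-14 + 1/6)*46)*√31 = ((-14 + ⅙)*46)*√31 = (-83/6*46)*√31 = -1909*√31/3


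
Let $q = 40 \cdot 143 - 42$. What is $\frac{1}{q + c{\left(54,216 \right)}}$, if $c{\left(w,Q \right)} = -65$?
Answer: $\frac{1}{5613} \approx 0.00017816$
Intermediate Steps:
$q = 5678$ ($q = 5720 - 42 = 5678$)
$\frac{1}{q + c{\left(54,216 \right)}} = \frac{1}{5678 - 65} = \frac{1}{5613}$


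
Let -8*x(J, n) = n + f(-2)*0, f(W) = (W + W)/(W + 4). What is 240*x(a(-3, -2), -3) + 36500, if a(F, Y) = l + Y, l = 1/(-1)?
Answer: 36590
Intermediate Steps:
f(W) = 2*W/(4 + W) (f(W) = (2*W)/(4 + W) = 2*W/(4 + W))
l = -1
a(F, Y) = -1 + Y
x(J, n) = -n/8 (x(J, n) = -(n + (2*(-2)/(4 - 2))*0)/8 = -(n + (2*(-2)/2)*0)/8 = -(n + (2*(-2)*(½))*0)/8 = -(n - 2*0)/8 = -(n + 0)/8 = -n/8)
240*x(a(-3, -2), -3) + 36500 = 240*(-⅛*(-3)) + 36500 = 240*(3/8) + 36500 = 90 + 36500 = 36590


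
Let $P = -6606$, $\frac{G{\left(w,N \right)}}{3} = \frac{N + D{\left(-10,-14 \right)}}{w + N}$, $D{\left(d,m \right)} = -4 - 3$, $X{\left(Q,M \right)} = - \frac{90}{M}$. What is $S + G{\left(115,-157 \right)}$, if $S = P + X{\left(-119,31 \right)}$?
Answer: $- \frac{1431590}{217} \approx -6597.2$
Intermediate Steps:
$D{\left(d,m \right)} = -7$ ($D{\left(d,m \right)} = -4 - 3 = -7$)
$G{\left(w,N \right)} = \frac{3 \left(-7 + N\right)}{N + w}$ ($G{\left(w,N \right)} = 3 \frac{N - 7}{w + N} = 3 \frac{-7 + N}{N + w} = \frac{3 \left(-7 + N\right)}{N + w}$)
$S = - \frac{204876}{31}$ ($S = -6606 - \frac{90}{31} = - \frac{204876}{31} \approx -6608.9$)
$S + G{\left(115,-157 \right)} = - \frac{204876}{31} + \frac{3 \left(-7 - 157\right)}{-157 + 115} = - \frac{204876}{31} + 3 \frac{1}{-42} \left(-164\right) = - \frac{204876}{31} + 3 \left(- \frac{1}{42}\right) \left(-164\right) = - \frac{204876}{31} + \frac{82}{7} = - \frac{1431590}{217}$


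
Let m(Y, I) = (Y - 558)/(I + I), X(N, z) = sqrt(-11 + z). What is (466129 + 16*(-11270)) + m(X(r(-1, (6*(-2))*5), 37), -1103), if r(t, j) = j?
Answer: 315247606/1103 - sqrt(26)/2206 ≈ 2.8581e+5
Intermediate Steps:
m(Y, I) = (-558 + Y)/(2*I) (m(Y, I) = (-558 + Y)/((2*I)) = (-558 + Y)*(1/(2*I)) = (-558 + Y)/(2*I))
(466129 + 16*(-11270)) + m(X(r(-1, (6*(-2))*5), 37), -1103) = (466129 + 16*(-11270)) + (1/2)*(-558 + sqrt(-11 + 37))/(-1103) = (466129 - 180320) + (1/2)*(-1/1103)*(-558 + sqrt(26)) = 285809 + (279/1103 - sqrt(26)/2206) = 315247606/1103 - sqrt(26)/2206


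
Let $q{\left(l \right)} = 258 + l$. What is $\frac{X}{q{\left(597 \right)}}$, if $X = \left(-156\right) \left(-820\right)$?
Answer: $\frac{8528}{57} \approx 149.61$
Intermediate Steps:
$X = 127920$
$\frac{X}{q{\left(597 \right)}} = \frac{127920}{258 + 597} = \frac{127920}{855} = 127920 \cdot \frac{1}{855} = \frac{8528}{57}$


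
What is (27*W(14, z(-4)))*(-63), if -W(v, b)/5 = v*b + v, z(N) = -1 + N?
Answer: -476280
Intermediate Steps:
W(v, b) = -5*v - 5*b*v (W(v, b) = -5*(v*b + v) = -5*(b*v + v) = -5*(v + b*v) = -5*v - 5*b*v)
(27*W(14, z(-4)))*(-63) = (27*(-5*14*(1 + (-1 - 4))))*(-63) = (27*(-5*14*(1 - 5)))*(-63) = (27*(-5*14*(-4)))*(-63) = (27*280)*(-63) = 7560*(-63) = -476280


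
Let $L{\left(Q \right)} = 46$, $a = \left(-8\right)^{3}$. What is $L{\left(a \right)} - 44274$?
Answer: $-44228$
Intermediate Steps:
$a = -512$
$L{\left(a \right)} - 44274 = 46 - 44274 = -44228$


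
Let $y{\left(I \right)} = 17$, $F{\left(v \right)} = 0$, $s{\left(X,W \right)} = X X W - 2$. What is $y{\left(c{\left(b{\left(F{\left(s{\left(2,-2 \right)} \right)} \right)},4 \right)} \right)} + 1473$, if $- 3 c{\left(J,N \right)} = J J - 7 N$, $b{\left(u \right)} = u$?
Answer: $1490$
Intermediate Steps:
$s{\left(X,W \right)} = -2 + W X^{2}$ ($s{\left(X,W \right)} = X^{2} W - 2 = W X^{2} - 2 = -2 + W X^{2}$)
$c{\left(J,N \right)} = - \frac{J^{2}}{3} + \frac{7 N}{3}$ ($c{\left(J,N \right)} = - \frac{J J - 7 N}{3} = - \frac{J^{2} - 7 N}{3} = - \frac{J^{2}}{3} + \frac{7 N}{3}$)
$y{\left(c{\left(b{\left(F{\left(s{\left(2,-2 \right)} \right)} \right)},4 \right)} \right)} + 1473 = 17 + 1473 = 1490$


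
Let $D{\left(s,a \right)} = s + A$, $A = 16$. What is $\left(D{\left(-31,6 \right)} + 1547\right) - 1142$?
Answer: $390$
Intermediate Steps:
$D{\left(s,a \right)} = 16 + s$ ($D{\left(s,a \right)} = s + 16 = 16 + s$)
$\left(D{\left(-31,6 \right)} + 1547\right) - 1142 = \left(\left(16 - 31\right) + 1547\right) - 1142 = \left(-15 + 1547\right) - 1142 = 1532 - 1142 = 390$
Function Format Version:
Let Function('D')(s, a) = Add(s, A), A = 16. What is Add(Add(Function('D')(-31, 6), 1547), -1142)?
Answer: 390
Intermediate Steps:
Function('D')(s, a) = Add(16, s) (Function('D')(s, a) = Add(s, 16) = Add(16, s))
Add(Add(Function('D')(-31, 6), 1547), -1142) = Add(Add(Add(16, -31), 1547), -1142) = Add(Add(-15, 1547), -1142) = Add(1532, -1142) = 390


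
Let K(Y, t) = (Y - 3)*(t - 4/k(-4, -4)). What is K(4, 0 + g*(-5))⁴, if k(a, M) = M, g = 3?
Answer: 38416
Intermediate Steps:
K(Y, t) = (1 + t)*(-3 + Y) (K(Y, t) = (Y - 3)*(t - 4/(-4)) = (-3 + Y)*(t - 4*(-¼)) = (-3 + Y)*(t + 1) = (-3 + Y)*(1 + t) = (1 + t)*(-3 + Y))
K(4, 0 + g*(-5))⁴ = (-3 + 4 + (0 + 3*(-5))*(-3 + 4))⁴ = (-3 + 4 + (0 - 15)*1)⁴ = (-3 + 4 - 15*1)⁴ = (-3 + 4 - 15)⁴ = (-14)⁴ = 38416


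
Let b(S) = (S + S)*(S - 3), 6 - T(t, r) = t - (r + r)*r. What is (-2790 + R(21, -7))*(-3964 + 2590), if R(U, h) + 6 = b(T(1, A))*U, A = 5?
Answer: -161203176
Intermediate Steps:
T(t, r) = 6 - t + 2*r² (T(t, r) = 6 - (t - (r + r)*r) = 6 - (t - 2*r*r) = 6 - (t - 2*r²) = 6 + (-t + 2*r²) = 6 - t + 2*r²)
b(S) = 2*S*(-3 + S) (b(S) = (2*S)*(-3 + S) = 2*S*(-3 + S))
R(U, h) = -6 + 5720*U (R(U, h) = -6 + (2*(6 - 1*1 + 2*5²)*(-3 + (6 - 1*1 + 2*5²)))*U = -6 + (2*(6 - 1 + 2*25)*(-3 + (6 - 1 + 2*25)))*U = -6 + (2*(6 - 1 + 50)*(-3 + (6 - 1 + 50)))*U = -6 + (2*55*(-3 + 55))*U = -6 + (2*55*52)*U = -6 + 5720*U)
(-2790 + R(21, -7))*(-3964 + 2590) = (-2790 + (-6 + 5720*21))*(-3964 + 2590) = (-2790 + (-6 + 120120))*(-1374) = (-2790 + 120114)*(-1374) = 117324*(-1374) = -161203176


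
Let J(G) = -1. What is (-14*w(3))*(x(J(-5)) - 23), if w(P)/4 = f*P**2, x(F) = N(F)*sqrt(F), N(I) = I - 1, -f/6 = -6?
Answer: 417312 + 36288*I ≈ 4.1731e+5 + 36288.0*I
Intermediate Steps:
f = 36 (f = -6*(-6) = 36)
N(I) = -1 + I
x(F) = sqrt(F)*(-1 + F) (x(F) = (-1 + F)*sqrt(F) = sqrt(F)*(-1 + F))
w(P) = 144*P**2 (w(P) = 4*(36*P**2) = 144*P**2)
(-14*w(3))*(x(J(-5)) - 23) = (-2016*3**2)*(sqrt(-1)*(-1 - 1) - 23) = (-2016*9)*(I*(-2) - 23) = (-14*1296)*(-2*I - 23) = -18144*(-23 - 2*I) = 417312 + 36288*I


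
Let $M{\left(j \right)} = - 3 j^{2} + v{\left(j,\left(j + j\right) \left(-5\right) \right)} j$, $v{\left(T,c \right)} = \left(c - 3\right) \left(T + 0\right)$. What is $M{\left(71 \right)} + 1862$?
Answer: $-3607494$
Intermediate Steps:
$v{\left(T,c \right)} = T \left(-3 + c\right)$ ($v{\left(T,c \right)} = \left(-3 + c\right) T = T \left(-3 + c\right)$)
$M{\left(j \right)} = - 3 j^{2} + j^{2} \left(-3 - 10 j\right)$ ($M{\left(j \right)} = - 3 j^{2} + j \left(-3 + \left(j + j\right) \left(-5\right)\right) j = - 3 j^{2} + j \left(-3 + 2 j \left(-5\right)\right) j = - 3 j^{2} + j \left(-3 - 10 j\right) j = - 3 j^{2} + j^{2} \left(-3 - 10 j\right)$)
$M{\left(71 \right)} + 1862 = 71^{2} \left(-6 - 710\right) + 1862 = 5041 \left(-6 - 710\right) + 1862 = 5041 \left(-716\right) + 1862 = -3609356 + 1862 = -3607494$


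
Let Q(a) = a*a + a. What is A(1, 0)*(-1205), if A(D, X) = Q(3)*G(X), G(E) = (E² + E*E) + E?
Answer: 0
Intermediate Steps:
G(E) = E + 2*E² (G(E) = (E² + E²) + E = 2*E² + E = E + 2*E²)
Q(a) = a + a² (Q(a) = a² + a = a + a²)
A(D, X) = 12*X*(1 + 2*X) (A(D, X) = (3*(1 + 3))*(X*(1 + 2*X)) = (3*4)*(X*(1 + 2*X)) = 12*(X*(1 + 2*X)) = 12*X*(1 + 2*X))
A(1, 0)*(-1205) = (12*0*(1 + 2*0))*(-1205) = (12*0*(1 + 0))*(-1205) = (12*0*1)*(-1205) = 0*(-1205) = 0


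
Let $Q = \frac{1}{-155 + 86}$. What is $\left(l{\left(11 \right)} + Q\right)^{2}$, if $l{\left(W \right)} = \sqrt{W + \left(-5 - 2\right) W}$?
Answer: $\frac{\left(1 - 69 i \sqrt{66}\right)^{2}}{4761} \approx -66.0 - 0.23548 i$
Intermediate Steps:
$l{\left(W \right)} = \sqrt{6} \sqrt{- W}$ ($l{\left(W \right)} = \sqrt{W - 7 W} = \sqrt{- 6 W} = \sqrt{6} \sqrt{- W}$)
$Q = - \frac{1}{69}$ ($Q = \frac{1}{-69} = - \frac{1}{69} \approx -0.014493$)
$\left(l{\left(11 \right)} + Q\right)^{2} = \left(\sqrt{6} \sqrt{\left(-1\right) 11} - \frac{1}{69}\right)^{2} = \left(\sqrt{6} \sqrt{-11} - \frac{1}{69}\right)^{2} = \left(\sqrt{6} i \sqrt{11} - \frac{1}{69}\right)^{2} = \left(i \sqrt{66} - \frac{1}{69}\right)^{2} = \left(- \frac{1}{69} + i \sqrt{66}\right)^{2}$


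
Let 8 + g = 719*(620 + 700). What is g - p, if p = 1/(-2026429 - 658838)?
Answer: 2548511722225/2685267 ≈ 9.4907e+5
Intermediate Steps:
p = -1/2685267 (p = 1/(-2685267) = -1/2685267 ≈ -3.7240e-7)
g = 949072 (g = -8 + 719*(620 + 700) = -8 + 719*1320 = -8 + 949080 = 949072)
g - p = 949072 - 1*(-1/2685267) = 949072 + 1/2685267 = 2548511722225/2685267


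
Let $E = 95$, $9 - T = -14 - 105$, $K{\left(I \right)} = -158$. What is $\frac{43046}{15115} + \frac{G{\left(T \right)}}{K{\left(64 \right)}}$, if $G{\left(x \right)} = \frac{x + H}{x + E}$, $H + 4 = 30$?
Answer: $\frac{757177527}{266280955} \approx 2.8435$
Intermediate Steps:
$H = 26$ ($H = -4 + 30 = 26$)
$T = 128$ ($T = 9 - \left(-14 - 105\right) = 9 - -119 = 9 + 119 = 128$)
$G{\left(x \right)} = \frac{26 + x}{95 + x}$ ($G{\left(x \right)} = \frac{x + 26}{x + 95} = \frac{26 + x}{95 + x}$)
$\frac{43046}{15115} + \frac{G{\left(T \right)}}{K{\left(64 \right)}} = \frac{43046}{15115} + \frac{\frac{1}{95 + 128} \left(26 + 128\right)}{-158} = 43046 \cdot \frac{1}{15115} + \frac{1}{223} \cdot 154 \left(- \frac{1}{158}\right) = \frac{43046}{15115} + \frac{1}{223} \cdot 154 \left(- \frac{1}{158}\right) = \frac{43046}{15115} + \frac{154}{223} \left(- \frac{1}{158}\right) = \frac{43046}{15115} - \frac{77}{17617} = \frac{757177527}{266280955}$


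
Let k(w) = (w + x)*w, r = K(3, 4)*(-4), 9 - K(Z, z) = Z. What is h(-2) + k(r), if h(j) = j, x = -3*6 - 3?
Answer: 1078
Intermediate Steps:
x = -21 (x = -18 - 3 = -21)
K(Z, z) = 9 - Z
r = -24 (r = (9 - 1*3)*(-4) = (9 - 3)*(-4) = 6*(-4) = -24)
k(w) = w*(-21 + w) (k(w) = (w - 21)*w = (-21 + w)*w = w*(-21 + w))
h(-2) + k(r) = -2 - 24*(-21 - 24) = -2 - 24*(-45) = -2 + 1080 = 1078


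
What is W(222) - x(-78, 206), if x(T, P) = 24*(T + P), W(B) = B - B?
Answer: -3072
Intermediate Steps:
W(B) = 0
x(T, P) = 24*P + 24*T (x(T, P) = 24*(P + T) = 24*P + 24*T)
W(222) - x(-78, 206) = 0 - (24*206 + 24*(-78)) = 0 - (4944 - 1872) = 0 - 1*3072 = 0 - 3072 = -3072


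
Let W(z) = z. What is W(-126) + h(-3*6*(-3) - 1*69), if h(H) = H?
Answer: -141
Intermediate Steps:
W(-126) + h(-3*6*(-3) - 1*69) = -126 + (-3*6*(-3) - 1*69) = -126 + (-18*(-3) - 69) = -126 + (54 - 69) = -126 - 15 = -141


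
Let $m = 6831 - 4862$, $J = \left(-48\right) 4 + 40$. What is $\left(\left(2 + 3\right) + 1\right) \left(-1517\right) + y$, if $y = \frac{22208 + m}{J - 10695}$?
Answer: $- \frac{98753571}{10847} \approx -9104.2$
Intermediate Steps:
$J = -152$ ($J = -192 + 40 = -152$)
$m = 1969$ ($m = 6831 - 4862 = 1969$)
$y = - \frac{24177}{10847}$ ($y = \frac{22208 + 1969}{-152 - 10695} = \frac{24177}{-10847} = 24177 \left(- \frac{1}{10847}\right) = - \frac{24177}{10847} \approx -2.2289$)
$\left(\left(2 + 3\right) + 1\right) \left(-1517\right) + y = \left(\left(2 + 3\right) + 1\right) \left(-1517\right) - \frac{24177}{10847} = \left(5 + 1\right) \left(-1517\right) - \frac{24177}{10847} = 6 \left(-1517\right) - \frac{24177}{10847} = -9102 - \frac{24177}{10847} = - \frac{98753571}{10847}$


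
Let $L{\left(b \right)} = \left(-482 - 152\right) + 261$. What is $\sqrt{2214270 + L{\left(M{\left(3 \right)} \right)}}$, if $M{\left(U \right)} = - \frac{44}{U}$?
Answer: $\sqrt{2213897} \approx 1487.9$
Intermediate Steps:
$L{\left(b \right)} = -373$ ($L{\left(b \right)} = -634 + 261 = -373$)
$\sqrt{2214270 + L{\left(M{\left(3 \right)} \right)}} = \sqrt{2214270 - 373} = \sqrt{2213897}$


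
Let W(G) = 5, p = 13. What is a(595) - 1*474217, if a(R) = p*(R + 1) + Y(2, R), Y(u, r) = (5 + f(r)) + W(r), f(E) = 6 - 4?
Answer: -466457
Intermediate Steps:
f(E) = 2
Y(u, r) = 12 (Y(u, r) = (5 + 2) + 5 = 7 + 5 = 12)
a(R) = 25 + 13*R (a(R) = 13*(R + 1) + 12 = 13*(1 + R) + 12 = (13 + 13*R) + 12 = 25 + 13*R)
a(595) - 1*474217 = (25 + 13*595) - 1*474217 = (25 + 7735) - 474217 = 7760 - 474217 = -466457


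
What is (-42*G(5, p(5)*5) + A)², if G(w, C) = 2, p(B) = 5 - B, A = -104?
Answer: 35344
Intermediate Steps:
(-42*G(5, p(5)*5) + A)² = (-42*2 - 104)² = (-84 - 104)² = (-188)² = 35344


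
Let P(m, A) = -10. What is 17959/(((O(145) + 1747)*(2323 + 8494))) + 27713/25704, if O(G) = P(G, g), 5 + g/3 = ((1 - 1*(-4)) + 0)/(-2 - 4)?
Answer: 8272456351/7665964632 ≈ 1.0791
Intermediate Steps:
g = -35/2 (g = -15 + 3*(((1 - 1*(-4)) + 0)/(-2 - 4)) = -15 + 3*(((1 + 4) + 0)/(-6)) = -15 + 3*((5 + 0)*(-1/6)) = -15 + 3*(5*(-1/6)) = -15 + 3*(-5/6) = -15 - 5/2 = -35/2 ≈ -17.500)
O(G) = -10
17959/(((O(145) + 1747)*(2323 + 8494))) + 27713/25704 = 17959/(((-10 + 1747)*(2323 + 8494))) + 27713/25704 = 17959/((1737*10817)) + 27713*(1/25704) = 17959/18789129 + 3959/3672 = 8272456351/7665964632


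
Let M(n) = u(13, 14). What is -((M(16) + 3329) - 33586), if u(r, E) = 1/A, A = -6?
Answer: 181543/6 ≈ 30257.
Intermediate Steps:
u(r, E) = -⅙ (u(r, E) = 1/(-6) = -⅙)
M(n) = -⅙
-((M(16) + 3329) - 33586) = -((-⅙ + 3329) - 33586) = -(19973/6 - 33586) = -1*(-181543/6) = 181543/6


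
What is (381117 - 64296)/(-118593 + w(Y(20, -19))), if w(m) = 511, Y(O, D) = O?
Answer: -316821/118082 ≈ -2.6831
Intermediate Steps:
(381117 - 64296)/(-118593 + w(Y(20, -19))) = (381117 - 64296)/(-118593 + 511) = 316821/(-118082) = 316821*(-1/118082) = -316821/118082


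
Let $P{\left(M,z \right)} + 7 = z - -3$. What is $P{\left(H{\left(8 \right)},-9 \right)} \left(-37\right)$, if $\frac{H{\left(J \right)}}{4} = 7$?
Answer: $481$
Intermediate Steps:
$H{\left(J \right)} = 28$ ($H{\left(J \right)} = 4 \cdot 7 = 28$)
$P{\left(M,z \right)} = -4 + z$ ($P{\left(M,z \right)} = -7 + \left(z - -3\right) = -7 + \left(z + 3\right) = -7 + \left(3 + z\right) = -4 + z$)
$P{\left(H{\left(8 \right)},-9 \right)} \left(-37\right) = \left(-4 - 9\right) \left(-37\right) = \left(-13\right) \left(-37\right) = 481$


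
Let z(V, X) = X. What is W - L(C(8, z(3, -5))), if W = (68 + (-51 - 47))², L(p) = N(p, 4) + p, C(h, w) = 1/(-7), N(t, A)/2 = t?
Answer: 6303/7 ≈ 900.43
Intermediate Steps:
N(t, A) = 2*t
C(h, w) = -⅐
L(p) = 3*p (L(p) = 2*p + p = 3*p)
W = 900 (W = (68 - 98)² = (-30)² = 900)
W - L(C(8, z(3, -5))) = 900 - 3*(-1)/7 = 900 - 1*(-3/7) = 900 + 3/7 = 6303/7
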